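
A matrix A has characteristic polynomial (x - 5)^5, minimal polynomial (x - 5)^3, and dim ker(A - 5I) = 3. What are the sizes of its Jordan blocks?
Jordan blocks: (5, 3), (5, 1), (5, 1)

λ = 5: algebraic multiplicity 5 (exponent in χ_A), largest block size 3 (exponent in m_A), 3 blocks (geometric multiplicity). These force block sizes [3, 1, 1].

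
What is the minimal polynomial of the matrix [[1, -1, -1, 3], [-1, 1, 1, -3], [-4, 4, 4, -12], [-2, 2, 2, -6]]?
m_A(x) = x^2

The characteristic polynomial factors as x^4. The minimal polynomial is ∏(x - λ)^{k_λ} where k_λ is the size of the largest Jordan block at λ.

For λ = 0: rank(A) = 1, and the largest Jordan block has size 2 (the smallest k with rank(A^k) = rank(A^(k+1))).

So m_A(x) = x^2.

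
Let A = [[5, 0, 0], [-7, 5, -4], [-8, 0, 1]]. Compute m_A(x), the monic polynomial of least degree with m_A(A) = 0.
The characteristic polynomial factors as (x - 5)^2(x - 1). The minimal polynomial is ∏(x - λ)^{k_λ} where k_λ is the size of the largest Jordan block at λ.

For λ = 1: rank(A - I) = 2, and the largest Jordan block has size 1 (the smallest k with rank((A - I)^k) = rank((A - I)^(k+1))).
For λ = 5: rank(A - 5I) = 2, and the largest Jordan block has size 2 (the smallest k with rank((A - 5I)^k) = rank((A - 5I)^(k+1))).

So m_A(x) = (x - 5)^2(x - 1).

m_A(x) = (x - 5)^2(x - 1)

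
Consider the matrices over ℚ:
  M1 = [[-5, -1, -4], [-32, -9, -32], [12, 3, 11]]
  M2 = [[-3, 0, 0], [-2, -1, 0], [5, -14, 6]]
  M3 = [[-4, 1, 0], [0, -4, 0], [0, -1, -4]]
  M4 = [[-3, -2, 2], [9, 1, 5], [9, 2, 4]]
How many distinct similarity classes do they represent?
Characteristic polynomials: χ_{M1} = (x + 1)^3, χ_{M2} = (x - 6)(x + 1)(x + 3), χ_{M3} = (x + 4)^3, χ_{M4} = (x - 6)(x + 1)(x + 3).

{M1}: invariant factors x + 1, (x + 1)^2.

{M2, M4}: invariant factors (x - 6)(x + 1)(x + 3).

{M3}: invariant factors x + 4, (x + 4)^2.

Matrices are similar if and only if their invariant-factor lists agree; the partition into similarity classes is {M1}, {M2, M4}, {M3}.

3 classes: {M1}, {M2, M4}, {M3}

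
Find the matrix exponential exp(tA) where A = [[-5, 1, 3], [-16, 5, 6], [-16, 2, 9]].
A has Jordan form J = [[3, 1, 0], [0, 3, 0], [0, 0, 3]] with A = PJP^{-1}, so e^{tA} = P e^{tJ} P^{-1}.

For a Jordan block J_k(λ), e^{tJ_k(λ)} = e^{λt} · (I + tN + t^2 N^2/2! + ... + t^{k-1} N^{k-1}/(k-1)!) where N is the nilpotent superdiagonal part.

Assembling the blocks and conjugating back gives the entries of e^{tA} as shown above.

e^{tA} = [[(1 - 8*t)*e^{3*t}, t*e^{3*t}, 3*t*e^{3*t}], [-16*t*e^{3*t}, (2*t + 1)*e^{3*t}, 6*t*e^{3*t}], [-16*t*e^{3*t}, 2*t*e^{3*t}, (6*t + 1)*e^{3*t}]]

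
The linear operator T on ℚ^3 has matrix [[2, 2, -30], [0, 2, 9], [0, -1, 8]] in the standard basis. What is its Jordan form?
J = [[2, 0, 0], [0, 5, 1], [0, 0, 5]]

The characteristic polynomial is det(xI - A) = (x - 5)^2(x - 2), so the eigenvalues are 2 (algebraic multiplicity 1), 5 (algebraic multiplicity 2).

For λ = 2: algebraic multiplicity 1 gives one 1×1 block.

For λ = 5: rank(A - 5I) = 2, rank((A - 5I)^2) = 1. The eigenspace has dimension 3 - 2 = 1, so there is 1 Jordan block; the rank sequence gives block sizes [2].

Assembling the blocks gives the Jordan form J above.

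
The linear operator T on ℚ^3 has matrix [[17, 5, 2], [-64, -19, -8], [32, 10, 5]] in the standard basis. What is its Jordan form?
The characteristic polynomial is det(xI - A) = (x - 1)^3, so the eigenvalues are 1 (algebraic multiplicity 3).

For λ = 1: rank(A - I) = 1, rank((A - I)^2) = 0. The eigenspace has dimension 3 - 1 = 2, so there are 2 Jordan blocks; the rank sequence gives block sizes [2, 1].

Assembling the blocks gives the Jordan form J above.

J = [[1, 1, 0], [0, 1, 0], [0, 0, 1]]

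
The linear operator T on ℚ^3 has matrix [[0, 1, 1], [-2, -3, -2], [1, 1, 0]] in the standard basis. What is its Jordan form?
J = [[-1, 1, 0], [0, -1, 0], [0, 0, -1]]

The characteristic polynomial is det(xI - A) = (x + 1)^3, so the eigenvalues are -1 (algebraic multiplicity 3).

For λ = -1: rank(A + I) = 1, rank((A + I)^2) = 0. The eigenspace has dimension 3 - 1 = 2, so there are 2 Jordan blocks; the rank sequence gives block sizes [2, 1].

Assembling the blocks gives the Jordan form J above.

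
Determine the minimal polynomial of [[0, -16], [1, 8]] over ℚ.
m_A(x) = (x - 4)^2

The characteristic polynomial factors as (x - 4)^2. The minimal polynomial is ∏(x - λ)^{k_λ} where k_λ is the size of the largest Jordan block at λ.

For λ = 4: rank(A - 4I) = 1, and the largest Jordan block has size 2 (the smallest k with rank((A - 4I)^k) = rank((A - 4I)^(k+1))).

So m_A(x) = (x - 4)^2.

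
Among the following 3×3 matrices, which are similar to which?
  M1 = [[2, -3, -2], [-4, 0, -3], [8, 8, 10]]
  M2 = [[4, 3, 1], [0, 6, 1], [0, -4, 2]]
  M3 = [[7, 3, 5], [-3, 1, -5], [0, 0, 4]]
2 classes: {M1, M2}, {M3}

Characteristic polynomials: χ_{M1} = (x - 4)^3, χ_{M2} = (x - 4)^3, χ_{M3} = (x - 4)^3.

{M1, M2}: invariant factors (x - 4)^3.

{M3}: invariant factors x - 4, (x - 4)^2.

Matrices are similar if and only if their invariant-factor lists agree; the partition into similarity classes is {M1, M2}, {M3}.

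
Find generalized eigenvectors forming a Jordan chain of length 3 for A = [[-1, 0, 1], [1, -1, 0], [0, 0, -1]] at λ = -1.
We seek v_1 ∈ ker((A + I)^3) \ ker((A + I)^2), then set v_{i+1} = (A + I) v_i.

One such chain is v_1 = [[0, 0, 1]]^T, v_2 = [[1, 0, 0]]^T, v_3 = [[0, 1, 0]]^T. Check: (A + I) v_3 = [[0, 0, 0]]^T = 0.

v_1 = [[0, 0, 1]]^T, v_2 = [[1, 0, 0]]^T, v_3 = [[0, 1, 0]]^T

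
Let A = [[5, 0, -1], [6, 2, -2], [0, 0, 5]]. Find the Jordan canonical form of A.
The characteristic polynomial is det(xI - A) = (x - 5)^2(x - 2), so the eigenvalues are 2 (algebraic multiplicity 1), 5 (algebraic multiplicity 2).

For λ = 2: algebraic multiplicity 1 gives one 1×1 block.

For λ = 5: rank(A - 5I) = 2, rank((A - 5I)^2) = 1. The eigenspace has dimension 3 - 2 = 1, so there is 1 Jordan block; the rank sequence gives block sizes [2].

Assembling the blocks gives the Jordan form J above.

J = [[2, 0, 0], [0, 5, 1], [0, 0, 5]]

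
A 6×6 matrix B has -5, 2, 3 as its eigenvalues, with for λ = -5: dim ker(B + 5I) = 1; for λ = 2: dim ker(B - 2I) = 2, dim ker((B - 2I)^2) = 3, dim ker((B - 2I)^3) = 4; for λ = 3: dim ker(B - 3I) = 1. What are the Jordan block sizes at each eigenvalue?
Jordan blocks: (-5, 1), (2, 3), (2, 1), (3, 1)

λ = -5: successive nullity increments [1] count blocks of size ≥ k; block sizes are [1].
λ = 2: successive nullity increments [2, 1, 1] count blocks of size ≥ k; block sizes are [3, 1].
λ = 3: successive nullity increments [1] count blocks of size ≥ k; block sizes are [1].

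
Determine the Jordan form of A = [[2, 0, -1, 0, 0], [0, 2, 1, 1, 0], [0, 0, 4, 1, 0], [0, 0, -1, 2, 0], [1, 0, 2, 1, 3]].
The characteristic polynomial is det(xI - A) = (x - 3)^3(x - 2)^2, so the eigenvalues are 2 (algebraic multiplicity 2), 3 (algebraic multiplicity 3).

For λ = 2: rank(A - 2I) = 3. The eigenspace has dimension 5 - 3 = 2, so there are 2 Jordan blocks; the rank sequence gives block sizes [1, 1].

For λ = 3: rank(A - 3I) = 3, rank((A - 3I)^2) = 2. The eigenspace has dimension 5 - 3 = 2, so there are 2 Jordan blocks; the rank sequence gives block sizes [2, 1].

Assembling the blocks gives the Jordan form J above.

J = [[2, 0, 0, 0, 0], [0, 2, 0, 0, 0], [0, 0, 3, 1, 0], [0, 0, 0, 3, 0], [0, 0, 0, 0, 3]]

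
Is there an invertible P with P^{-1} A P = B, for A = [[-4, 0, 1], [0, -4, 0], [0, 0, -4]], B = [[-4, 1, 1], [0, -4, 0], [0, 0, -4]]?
Two matrices over a field are similar if and only if they have the same invariant factors.

Both A and B have characteristic polynomial (x + 4)^3 and minimal polynomial (x + 4)^2. Computing further, both have invariant factors x + 4, (x + 4)^2. Hence A and B are similar.

Yes.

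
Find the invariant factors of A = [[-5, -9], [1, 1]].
The Jordan structure of A has elementary divisors (x + 2)^2. Arranging the block sizes at each eigenvalue in decreasing order and taking row products gives the invariant factors.

Invariant factors (smallest first, each dividing the next): (x + 2)^2.

Check: the last factor (x + 2)^2 is the minimal polynomial, and the product (x + 2)^2 is the characteristic polynomial.

(x + 2)^2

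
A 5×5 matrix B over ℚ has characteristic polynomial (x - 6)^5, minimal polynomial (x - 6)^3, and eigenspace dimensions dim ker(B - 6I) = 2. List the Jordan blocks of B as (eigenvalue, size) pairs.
Jordan blocks: (6, 3), (6, 2)

λ = 6: algebraic multiplicity 5 (exponent in χ_B), largest block size 3 (exponent in m_B), 2 blocks (geometric multiplicity). These force block sizes [3, 2].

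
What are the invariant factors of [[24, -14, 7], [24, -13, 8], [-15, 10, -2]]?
The Jordan structure of A has elementary divisors (x - 3)^2, (x - 3). Arranging the block sizes at each eigenvalue in decreasing order and taking row products gives the invariant factors.

Invariant factors (smallest first, each dividing the next): x - 3, (x - 3)^2.

Check: the last factor (x - 3)^2 is the minimal polynomial, and the product (x - 3)^3 is the characteristic polynomial.

x - 3, (x - 3)^2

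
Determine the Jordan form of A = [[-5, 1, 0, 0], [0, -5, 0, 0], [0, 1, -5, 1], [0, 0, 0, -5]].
J = [[-5, 1, 0, 0], [0, -5, 0, 0], [0, 0, -5, 1], [0, 0, 0, -5]]

The characteristic polynomial is det(xI - A) = (x + 5)^4, so the eigenvalues are -5 (algebraic multiplicity 4).

For λ = -5: rank(A + 5I) = 2, rank((A + 5I)^2) = 0. The eigenspace has dimension 4 - 2 = 2, so there are 2 Jordan blocks; the rank sequence gives block sizes [2, 2].

Assembling the blocks gives the Jordan form J above.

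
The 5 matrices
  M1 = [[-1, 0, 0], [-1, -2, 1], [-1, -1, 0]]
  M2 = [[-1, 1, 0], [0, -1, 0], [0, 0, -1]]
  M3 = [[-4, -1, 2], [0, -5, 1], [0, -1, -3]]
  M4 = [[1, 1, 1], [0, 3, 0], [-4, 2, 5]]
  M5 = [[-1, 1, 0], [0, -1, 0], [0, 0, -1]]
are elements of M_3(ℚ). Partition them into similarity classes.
Characteristic polynomials: χ_{M1} = (x + 1)^3, χ_{M2} = (x + 1)^3, χ_{M3} = (x + 4)^3, χ_{M4} = (x - 3)^3, χ_{M5} = (x + 1)^3.

{M1, M2, M5}: invariant factors x + 1, (x + 1)^2.

{M3}: invariant factors (x + 4)^3.

{M4}: invariant factors x - 3, (x - 3)^2.

Matrices are similar if and only if their invariant-factor lists agree; the partition into similarity classes is {M1, M2, M5}, {M3}, {M4}.

3 classes: {M1, M2, M5}, {M3}, {M4}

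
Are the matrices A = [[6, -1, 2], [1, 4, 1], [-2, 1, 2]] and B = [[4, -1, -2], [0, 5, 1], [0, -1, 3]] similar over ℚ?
Two matrices over a field are similar if and only if they have the same invariant factors.

Both A and B have characteristic polynomial (x - 4)^3 and minimal polynomial (x - 4)^3. Computing further, both have invariant factors (x - 4)^3. Hence A and B are similar.

Yes.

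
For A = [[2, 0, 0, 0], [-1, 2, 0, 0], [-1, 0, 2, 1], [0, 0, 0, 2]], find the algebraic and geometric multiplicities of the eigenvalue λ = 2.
The characteristic polynomial is (x - 2)^4, so the factor x - 2 appears with exponent 4: the algebraic multiplicity is 4.

rank(A - 2I) = 2, so the eigenspace has dimension 4 - 2 = 2: the geometric multiplicity is 2.

Since 2 < 4, A is not diagonalizable.

algebraic multiplicity 4, geometric multiplicity 2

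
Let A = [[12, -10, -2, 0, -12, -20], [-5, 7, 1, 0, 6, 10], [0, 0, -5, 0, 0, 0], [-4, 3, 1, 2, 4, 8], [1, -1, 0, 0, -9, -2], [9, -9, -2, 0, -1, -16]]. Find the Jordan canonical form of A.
The characteristic polynomial is det(xI - A) = (x - 2)^3(x + 5)^3, so the eigenvalues are -5 (algebraic multiplicity 3), 2 (algebraic multiplicity 3).

For λ = -5: rank(A + 5I) = 5, rank((A + 5I)^2) = 4, rank((A + 5I)^3) = 3. The eigenspace has dimension 6 - 5 = 1, so there is 1 Jordan block; the rank sequence gives block sizes [3].

For λ = 2: rank(A - 2I) = 4, rank((A - 2I)^2) = 3. The eigenspace has dimension 6 - 4 = 2, so there are 2 Jordan blocks; the rank sequence gives block sizes [2, 1].

Assembling the blocks gives the Jordan form J above.

J = [[-5, 1, 0, 0, 0, 0], [0, -5, 1, 0, 0, 0], [0, 0, -5, 0, 0, 0], [0, 0, 0, 2, 1, 0], [0, 0, 0, 0, 2, 0], [0, 0, 0, 0, 0, 2]]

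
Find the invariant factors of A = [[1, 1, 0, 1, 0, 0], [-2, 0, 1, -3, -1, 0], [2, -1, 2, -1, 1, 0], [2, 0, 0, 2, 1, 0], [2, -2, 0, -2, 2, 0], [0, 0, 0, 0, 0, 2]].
The Jordan structure of A has elementary divisors (x - 1)^3, (x - 2)^2, (x - 2). Arranging the block sizes at each eigenvalue in decreasing order and taking row products gives the invariant factors.

Invariant factors (smallest first, each dividing the next): x - 2, (x - 2)^2(x - 1)^3.

Check: the last factor (x - 2)^2(x - 1)^3 is the minimal polynomial, and the product (x - 2)^3(x - 1)^3 is the characteristic polynomial.

x - 2, (x - 2)^2(x - 1)^3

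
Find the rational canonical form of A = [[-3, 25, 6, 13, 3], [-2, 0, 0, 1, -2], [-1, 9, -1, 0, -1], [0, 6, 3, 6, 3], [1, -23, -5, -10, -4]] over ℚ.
R = [[0, 0, 0, 0, 0], [1, 0, 0, 0, -10], [0, 1, 0, 0, 1], [0, 0, 1, 0, 3], [0, 0, 0, 1, -2]]

The invariant factors of A (the non-unit diagonal entries of the Smith normal form of xI - A over ℚ[x]) are x(x + 2)(x^3 - 3x + 5), each dividing the next. The characteristic polynomial is their product, x(x + 2)(x^3 - 3x + 5).

The rational canonical form is the block-diagonal matrix of companion matrices C(f_i):
R = [[0, 0, 0, 0, 0], [1, 0, 0, 0, -10], [0, 1, 0, 0, 1], [0, 0, 1, 0, 3], [0, 0, 0, 1, -2]].

Note the characteristic polynomial does not split into linear factors over ℚ, so A has no Jordan form over ℚ; the rational canonical form exists over any field.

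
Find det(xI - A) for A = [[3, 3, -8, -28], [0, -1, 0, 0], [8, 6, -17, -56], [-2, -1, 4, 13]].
xI - A = [[x - 3, -3, 8, 28], [0, x + 1, 0, 0], [-8, -6, x + 17, 56], [2, 1, -4, x - 13]].

Expanding det(xI - A) along the first row:
det(xI - A) = + (x - 3)·det([[x + 1, 0, 0], [-6, x + 17, 56], [1, -4, x - 13]]) - (-3)·det([[0, 0, 0], [-8, x + 17, 56], [2, -4, x - 13]]) + (8)·det([[0, x + 1, 0], [-8, -6, 56], [2, 1, x - 13]]) - (28)·det([[0, x + 1, 0], [-8, -6, x + 17], [2, 1, -4]]).

Evaluating gives χ_A(x) = x^4 + 2x^3 - 2x - 1 = (x - 1)(x + 1)^3.

χ_A(x) = (x - 1)(x + 1)^3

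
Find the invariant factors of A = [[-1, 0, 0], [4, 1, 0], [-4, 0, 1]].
The Jordan structure of A has elementary divisors (x + 1), (x - 1), (x - 1). Arranging the block sizes at each eigenvalue in decreasing order and taking row products gives the invariant factors.

Invariant factors (smallest first, each dividing the next): x - 1, (x - 1)(x + 1).

Check: the last factor (x - 1)(x + 1) is the minimal polynomial, and the product (x - 1)^2(x + 1) is the characteristic polynomial.

x - 1, (x - 1)(x + 1)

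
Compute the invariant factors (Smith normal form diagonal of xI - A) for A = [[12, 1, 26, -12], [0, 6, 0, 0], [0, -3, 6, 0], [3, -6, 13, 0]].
The Jordan structure of A has elementary divisors (x - 6)^2, (x - 6)^2. Arranging the block sizes at each eigenvalue in decreasing order and taking row products gives the invariant factors.

Invariant factors (smallest first, each dividing the next): (x - 6)^2, (x - 6)^2.

Check: the last factor (x - 6)^2 is the minimal polynomial, and the product (x - 6)^4 is the characteristic polynomial.

(x - 6)^2, (x - 6)^2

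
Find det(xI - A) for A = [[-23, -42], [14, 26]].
χ_A(x) = (x - 5)(x + 2)

xI - A = [[x + 23, 42], [-14, x - 26]].

Expanding det(xI - A) along the first row:
det(xI - A) = + (x + 23)·det([[x - 26]]) - (42)·det([[-14]]).

Evaluating gives χ_A(x) = x^2 - 3x - 10 = (x - 5)(x + 2).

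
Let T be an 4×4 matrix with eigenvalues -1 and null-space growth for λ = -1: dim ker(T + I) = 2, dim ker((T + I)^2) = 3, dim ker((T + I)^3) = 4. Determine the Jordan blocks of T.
Jordan blocks: (-1, 3), (-1, 1)

λ = -1: successive nullity increments [2, 1, 1] count blocks of size ≥ k; block sizes are [3, 1].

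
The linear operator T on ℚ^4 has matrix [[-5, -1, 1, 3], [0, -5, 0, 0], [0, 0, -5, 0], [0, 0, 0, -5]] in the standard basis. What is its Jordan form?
J = [[-5, 1, 0, 0], [0, -5, 0, 0], [0, 0, -5, 0], [0, 0, 0, -5]]

The characteristic polynomial is det(xI - A) = (x + 5)^4, so the eigenvalues are -5 (algebraic multiplicity 4).

For λ = -5: rank(A + 5I) = 1, rank((A + 5I)^2) = 0. The eigenspace has dimension 4 - 1 = 3, so there are 3 Jordan blocks; the rank sequence gives block sizes [2, 1, 1].

Assembling the blocks gives the Jordan form J above.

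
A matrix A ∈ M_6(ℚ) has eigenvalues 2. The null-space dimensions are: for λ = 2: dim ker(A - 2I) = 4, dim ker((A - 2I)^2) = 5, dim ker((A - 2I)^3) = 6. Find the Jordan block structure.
λ = 2: successive nullity increments [4, 1, 1] count blocks of size ≥ k; block sizes are [3, 1, 1, 1].

Jordan blocks: (2, 3), (2, 1), (2, 1), (2, 1)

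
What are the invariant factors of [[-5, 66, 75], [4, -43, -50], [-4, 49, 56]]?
(x - 6)(x - 1)^2

The Jordan structure of A has elementary divisors (x - 1)^2, (x - 6). Arranging the block sizes at each eigenvalue in decreasing order and taking row products gives the invariant factors.

Invariant factors (smallest first, each dividing the next): (x - 6)(x - 1)^2.

Check: the last factor (x - 6)(x - 1)^2 is the minimal polynomial, and the product (x - 6)(x - 1)^2 is the characteristic polynomial.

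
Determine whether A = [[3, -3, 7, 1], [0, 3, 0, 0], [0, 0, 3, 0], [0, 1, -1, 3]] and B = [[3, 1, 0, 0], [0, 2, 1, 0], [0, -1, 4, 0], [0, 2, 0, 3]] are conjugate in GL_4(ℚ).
Two matrices over a field are similar if and only if they have the same invariant factors.

Both A and B have characteristic polynomial (x - 3)^4 and minimal polynomial (x - 3)^3. Computing further, both have invariant factors x - 3, (x - 3)^3. Hence A and B are similar.

Yes.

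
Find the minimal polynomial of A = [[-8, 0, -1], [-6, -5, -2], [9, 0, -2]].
m_A(x) = (x + 5)^2

The characteristic polynomial factors as (x + 5)^3. The minimal polynomial is ∏(x - λ)^{k_λ} where k_λ is the size of the largest Jordan block at λ.

For λ = -5: rank(A + 5I) = 1, and the largest Jordan block has size 2 (the smallest k with rank((A + 5I)^k) = rank((A + 5I)^(k+1))).

So m_A(x) = (x + 5)^2.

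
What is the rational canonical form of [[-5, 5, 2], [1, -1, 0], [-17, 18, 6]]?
The invariant factors of A (the non-unit diagonal entries of the Smith normal form of xI - A over ℚ[x]) are x^3 - 2x - 2, each dividing the next. The characteristic polynomial is their product, x^3 - 2x - 2.

The rational canonical form is the block-diagonal matrix of companion matrices C(f_i):
R = [[0, 0, 2], [1, 0, 2], [0, 1, 0]].

Note the characteristic polynomial does not split into linear factors over ℚ, so A has no Jordan form over ℚ; the rational canonical form exists over any field.

R = [[0, 0, 2], [1, 0, 2], [0, 1, 0]]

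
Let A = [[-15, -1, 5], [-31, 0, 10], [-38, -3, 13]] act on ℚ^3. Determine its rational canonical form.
R = [[0, 0, -8], [1, 0, 6], [0, 1, -2]]

The invariant factors of A (the non-unit diagonal entries of the Smith normal form of xI - A over ℚ[x]) are (x + 4)(x^2 - 2x + 2), each dividing the next. The characteristic polynomial is their product, (x + 4)(x^2 - 2x + 2).

The rational canonical form is the block-diagonal matrix of companion matrices C(f_i):
R = [[0, 0, -8], [1, 0, 6], [0, 1, -2]].

Note the characteristic polynomial does not split into linear factors over ℚ, so A has no Jordan form over ℚ; the rational canonical form exists over any field.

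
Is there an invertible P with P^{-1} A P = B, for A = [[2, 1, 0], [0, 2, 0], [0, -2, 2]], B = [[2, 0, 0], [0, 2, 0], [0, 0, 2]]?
No.

Both have characteristic polynomial (x - 2)^3, but the minimal polynomial of A is (x - 2)^2 while the minimal polynomial of B is x - 2. The minimal polynomial is a similarity invariant, so A and B are not similar.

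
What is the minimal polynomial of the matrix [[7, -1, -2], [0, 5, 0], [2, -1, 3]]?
The characteristic polynomial factors as (x - 5)^3. The minimal polynomial is ∏(x - λ)^{k_λ} where k_λ is the size of the largest Jordan block at λ.

For λ = 5: rank(A - 5I) = 1, and the largest Jordan block has size 2 (the smallest k with rank((A - 5I)^k) = rank((A - 5I)^(k+1))).

So m_A(x) = (x - 5)^2.

m_A(x) = (x - 5)^2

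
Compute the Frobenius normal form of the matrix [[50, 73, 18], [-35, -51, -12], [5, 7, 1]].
R = [[0, 0, 5], [1, 0, 2], [0, 1, 0]]

The invariant factors of A (the non-unit diagonal entries of the Smith normal form of xI - A over ℚ[x]) are x^3 - 2x - 5, each dividing the next. The characteristic polynomial is their product, x^3 - 2x - 5.

The rational canonical form is the block-diagonal matrix of companion matrices C(f_i):
R = [[0, 0, 5], [1, 0, 2], [0, 1, 0]].

Note the characteristic polynomial does not split into linear factors over ℚ, so A has no Jordan form over ℚ; the rational canonical form exists over any field.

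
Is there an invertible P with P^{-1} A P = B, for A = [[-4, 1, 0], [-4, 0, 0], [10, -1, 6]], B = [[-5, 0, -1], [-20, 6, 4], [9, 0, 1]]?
Two matrices over a field are similar if and only if they have the same invariant factors.

Both A and B have characteristic polynomial (x - 6)(x + 2)^2 and minimal polynomial (x - 6)(x + 2)^2. Computing further, both have invariant factors (x - 6)(x + 2)^2. Hence A and B are similar.

Yes.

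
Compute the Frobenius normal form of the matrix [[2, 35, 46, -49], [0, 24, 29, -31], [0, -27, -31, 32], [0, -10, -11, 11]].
R = [[2, 0, 0, 0], [0, 0, 0, 0], [0, 1, 0, -4], [0, 0, 1, 4]]

The invariant factors of A (the non-unit diagonal entries of the Smith normal form of xI - A over ℚ[x]) are x - 2, x(x - 2)^2, each dividing the next. The characteristic polynomial is their product, x(x - 2)^3.

The rational canonical form is the block-diagonal matrix of companion matrices C(f_i):
R = [[2, 0, 0, 0], [0, 0, 0, 0], [0, 1, 0, -4], [0, 0, 1, 4]].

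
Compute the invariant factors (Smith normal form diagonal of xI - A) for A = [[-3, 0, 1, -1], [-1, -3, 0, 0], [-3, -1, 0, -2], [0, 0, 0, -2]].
x + 2, (x + 2)^3

The Jordan structure of A has elementary divisors (x + 2)^3, (x + 2). Arranging the block sizes at each eigenvalue in decreasing order and taking row products gives the invariant factors.

Invariant factors (smallest first, each dividing the next): x + 2, (x + 2)^3.

Check: the last factor (x + 2)^3 is the minimal polynomial, and the product (x + 2)^4 is the characteristic polynomial.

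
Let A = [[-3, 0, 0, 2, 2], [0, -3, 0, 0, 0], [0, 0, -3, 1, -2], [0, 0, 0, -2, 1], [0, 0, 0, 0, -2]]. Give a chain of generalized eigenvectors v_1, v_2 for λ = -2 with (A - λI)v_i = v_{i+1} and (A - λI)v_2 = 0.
We seek v_1 ∈ ker((A + 2I)^2) \ ker(A + 2I), then set v_{i+1} = (A + 2I) v_i.

One such chain is v_1 = [[0, 0, -3, 0, 1]]^T, v_2 = [[2, 0, 1, 1, 0]]^T. Check: (A + 2I) v_2 = [[0, 0, 0, 0, 0]]^T = 0.

v_1 = [[0, 0, -3, 0, 1]]^T, v_2 = [[2, 0, 1, 1, 0]]^T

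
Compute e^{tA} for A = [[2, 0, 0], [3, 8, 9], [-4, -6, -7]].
A has Jordan form J = [[-1, 0, 0], [0, 2, 1], [0, 0, 2]] with A = PJP^{-1}, so e^{tA} = P e^{tJ} P^{-1}.

For a Jordan block J_k(λ), e^{tJ_k(λ)} = e^{λt} · (I + tN + t^2 N^2/2! + ... + t^{k-1} N^{k-1}/(k-1)!) where N is the nilpotent superdiagonal part.

Assembling the blocks and conjugating back gives the entries of e^{tA} as shown above.

e^{tA} = [[e^{2*t}, 0, 0], [((2 - 3*t)*e^{3*t} - 2)*e^{-t}, (3*e^{3*t} - 2)*e^{-t}, (3*e^{3*t} - 3)*e^{-t}], [2*((t - 1)*e^{3*t} + 1)*e^{-t}, 2*(1 - e^{3*t})*e^{-t}, (3 - 2*e^{3*t})*e^{-t}]]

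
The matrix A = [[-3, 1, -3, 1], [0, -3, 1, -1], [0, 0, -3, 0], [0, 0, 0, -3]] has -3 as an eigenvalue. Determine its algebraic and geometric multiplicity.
algebraic multiplicity 4, geometric multiplicity 2

The characteristic polynomial is (x + 3)^4, so the factor x + 3 appears with exponent 4: the algebraic multiplicity is 4.

rank(A + 3I) = 2, so the eigenspace has dimension 4 - 2 = 2: the geometric multiplicity is 2.

Since 2 < 4, A is not diagonalizable.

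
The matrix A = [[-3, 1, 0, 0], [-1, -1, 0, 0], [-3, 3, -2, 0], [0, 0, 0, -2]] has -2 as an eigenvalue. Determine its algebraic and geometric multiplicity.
algebraic multiplicity 4, geometric multiplicity 3

The characteristic polynomial is (x + 2)^4, so the factor x + 2 appears with exponent 4: the algebraic multiplicity is 4.

rank(A + 2I) = 1, so the eigenspace has dimension 4 - 1 = 3: the geometric multiplicity is 3.

Since 3 < 4, A is not diagonalizable.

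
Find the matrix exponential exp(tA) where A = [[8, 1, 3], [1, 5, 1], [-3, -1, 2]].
A has Jordan form J = [[5, 1, 0], [0, 5, 1], [0, 0, 5]] with A = PJP^{-1}, so e^{tA} = P e^{tJ} P^{-1}.

For a Jordan block J_k(λ), e^{tJ_k(λ)} = e^{λt} · (I + tN + t^2 N^2/2! + ... + t^{k-1} N^{k-1}/(k-1)!) where N is the nilpotent superdiagonal part.

Assembling the blocks and conjugating back gives the entries of e^{tA} as shown above.

e^{tA} = [[(t^2 + 6*t + 2)*e^{5*t}/2, t*e^{5*t}, t*(t + 6)*e^{5*t}/2], [t*e^{5*t}, e^{5*t}, t*e^{5*t}], [t*(-t - 6)*e^{5*t}/2, -t*e^{5*t}, (-t^2 - 6*t + 2)*e^{5*t}/2]]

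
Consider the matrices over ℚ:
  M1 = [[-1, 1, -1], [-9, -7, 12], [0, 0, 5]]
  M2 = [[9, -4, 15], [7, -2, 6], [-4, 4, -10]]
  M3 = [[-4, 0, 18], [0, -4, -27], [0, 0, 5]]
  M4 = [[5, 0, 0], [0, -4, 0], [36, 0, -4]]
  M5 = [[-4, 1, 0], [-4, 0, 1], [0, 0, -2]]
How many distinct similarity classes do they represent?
Characteristic polynomials: χ_{M1} = (x - 5)(x + 4)^2, χ_{M2} = (x - 5)(x + 4)^2, χ_{M3} = (x - 5)(x + 4)^2, χ_{M4} = (x - 5)(x + 4)^2, χ_{M5} = (x + 2)^3.

{M1, M2}: invariant factors (x - 5)(x + 4)^2.

{M3, M4}: invariant factors x + 4, (x - 5)(x + 4).

{M5}: invariant factors (x + 2)^3.

Matrices are similar if and only if their invariant-factor lists agree; the partition into similarity classes is {M1, M2}, {M3, M4}, {M5}.

3 classes: {M1, M2}, {M3, M4}, {M5}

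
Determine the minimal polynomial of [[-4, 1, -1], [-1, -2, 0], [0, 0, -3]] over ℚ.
The characteristic polynomial factors as (x + 3)^3. The minimal polynomial is ∏(x - λ)^{k_λ} where k_λ is the size of the largest Jordan block at λ.

For λ = -3: rank(A + 3I) = 2, and the largest Jordan block has size 3 (the smallest k with rank((A + 3I)^k) = rank((A + 3I)^(k+1))).

So m_A(x) = (x + 3)^3.

m_A(x) = (x + 3)^3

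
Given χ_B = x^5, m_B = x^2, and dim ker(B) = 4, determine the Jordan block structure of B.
Jordan blocks: (0, 2), (0, 1), (0, 1), (0, 1)

λ = 0: algebraic multiplicity 5 (exponent in χ_B), largest block size 2 (exponent in m_B), 4 blocks (geometric multiplicity). These force block sizes [2, 1, 1, 1].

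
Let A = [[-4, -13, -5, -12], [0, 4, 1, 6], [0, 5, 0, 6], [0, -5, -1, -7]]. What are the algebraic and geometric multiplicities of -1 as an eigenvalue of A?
The characteristic polynomial is (x + 1)^3(x + 4), so the factor x + 1 appears with exponent 3: the algebraic multiplicity is 3.

rank(A + I) = 2, so the eigenspace has dimension 4 - 2 = 2: the geometric multiplicity is 2.

Since 2 < 3, A is not diagonalizable.

algebraic multiplicity 3, geometric multiplicity 2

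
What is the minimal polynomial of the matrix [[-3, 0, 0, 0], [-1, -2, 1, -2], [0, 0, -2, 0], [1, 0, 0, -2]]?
The characteristic polynomial factors as (x + 2)^3(x + 3). The minimal polynomial is ∏(x - λ)^{k_λ} where k_λ is the size of the largest Jordan block at λ.

For λ = -3: rank(A + 3I) = 3, and the largest Jordan block has size 1 (the smallest k with rank((A + 3I)^k) = rank((A + 3I)^(k+1))).
For λ = -2: rank(A + 2I) = 2, and the largest Jordan block has size 2 (the smallest k with rank((A + 2I)^k) = rank((A + 2I)^(k+1))).

So m_A(x) = (x + 2)^2(x + 3).

m_A(x) = (x + 2)^2(x + 3)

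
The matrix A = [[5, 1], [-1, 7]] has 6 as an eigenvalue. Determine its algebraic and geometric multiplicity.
The characteristic polynomial is (x - 6)^2, so the factor x - 6 appears with exponent 2: the algebraic multiplicity is 2.

rank(A - 6I) = 1, so the eigenspace has dimension 2 - 1 = 1: the geometric multiplicity is 1.

Since 1 < 2, A is not diagonalizable.

algebraic multiplicity 2, geometric multiplicity 1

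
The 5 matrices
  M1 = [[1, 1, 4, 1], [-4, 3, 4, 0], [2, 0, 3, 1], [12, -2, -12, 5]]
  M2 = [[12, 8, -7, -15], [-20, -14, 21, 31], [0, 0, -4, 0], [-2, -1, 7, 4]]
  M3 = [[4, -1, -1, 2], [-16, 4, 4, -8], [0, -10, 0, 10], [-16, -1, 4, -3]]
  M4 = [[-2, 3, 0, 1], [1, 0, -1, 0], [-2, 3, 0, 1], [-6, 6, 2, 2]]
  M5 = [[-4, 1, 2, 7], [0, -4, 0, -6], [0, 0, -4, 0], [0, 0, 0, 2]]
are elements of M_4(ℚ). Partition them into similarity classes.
Characteristic polynomials: χ_{M1} = (x - 5)^2(x - 1)^2, χ_{M2} = (x - 3)^2(x + 4)^2, χ_{M3} = x^3(x - 5), χ_{M4} = x^4, χ_{M5} = (x - 2)(x + 4)^3.

{M1}: invariant factors (x - 5)^2(x - 1)^2.

{M2}: invariant factors x + 4, (x - 3)^2(x + 4).

{M3}: invariant factors x, x^2(x - 5).

{M4}: invariant factors x, x^3.

{M5}: invariant factors x + 4, (x - 2)(x + 4)^2.

Matrices are similar if and only if their invariant-factor lists agree; the partition into similarity classes is {M1}, {M2}, {M3}, {M4}, {M5}.

5 classes: {M1}, {M2}, {M3}, {M4}, {M5}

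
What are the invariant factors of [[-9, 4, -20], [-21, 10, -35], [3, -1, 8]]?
The Jordan structure of A has elementary divisors (x - 3)^2, (x - 3). Arranging the block sizes at each eigenvalue in decreasing order and taking row products gives the invariant factors.

Invariant factors (smallest first, each dividing the next): x - 3, (x - 3)^2.

Check: the last factor (x - 3)^2 is the minimal polynomial, and the product (x - 3)^3 is the characteristic polynomial.

x - 3, (x - 3)^2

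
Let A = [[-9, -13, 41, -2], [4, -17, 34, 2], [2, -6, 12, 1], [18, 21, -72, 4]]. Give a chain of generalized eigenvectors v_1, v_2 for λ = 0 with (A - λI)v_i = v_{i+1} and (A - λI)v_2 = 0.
v_1 = [[2, 2, 1, -3]]^T, v_2 = [[3, 2, 1, -6]]^T

We seek v_1 ∈ ker(A^2) \ ker(A), then set v_{i+1} = A v_i.

One such chain is v_1 = [[2, 2, 1, -3]]^T, v_2 = [[3, 2, 1, -6]]^T. Check: A v_2 = [[0, 0, 0, 0]]^T = 0.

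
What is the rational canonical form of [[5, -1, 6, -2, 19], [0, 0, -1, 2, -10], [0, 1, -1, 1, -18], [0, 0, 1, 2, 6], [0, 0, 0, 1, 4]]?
R = [[5, 0, 0, 0, 0], [0, 0, 0, 0, -20], [0, 1, 0, 0, -16], [0, 0, 1, 0, 4], [0, 0, 0, 1, 5]]

The invariant factors of A (the non-unit diagonal entries of the Smith normal form of xI - A over ℚ[x]) are x - 5, (x - 5)(x^3 - 4x - 4), each dividing the next. The characteristic polynomial is their product, (x - 5)^2(x^3 - 4x - 4).

The rational canonical form is the block-diagonal matrix of companion matrices C(f_i):
R = [[5, 0, 0, 0, 0], [0, 0, 0, 0, -20], [0, 1, 0, 0, -16], [0, 0, 1, 0, 4], [0, 0, 0, 1, 5]].

Note the characteristic polynomial does not split into linear factors over ℚ, so A has no Jordan form over ℚ; the rational canonical form exists over any field.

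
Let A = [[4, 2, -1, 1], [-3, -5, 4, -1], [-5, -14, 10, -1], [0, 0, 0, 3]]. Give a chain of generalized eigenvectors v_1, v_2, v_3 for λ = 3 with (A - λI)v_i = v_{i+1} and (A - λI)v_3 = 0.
We seek v_1 ∈ ker((A - 3I)^3) \ ker((A - 3I)^2), then set v_{i+1} = (A - 3I) v_i.

One such chain is v_1 = [[-3, 1, 0, 0]]^T, v_2 = [[-1, 1, 1, 0]]^T, v_3 = [[0, -1, -2, 0]]^T. Check: (A - 3I) v_3 = [[0, 0, 0, 0]]^T = 0.

v_1 = [[-3, 1, 0, 0]]^T, v_2 = [[-1, 1, 1, 0]]^T, v_3 = [[0, -1, -2, 0]]^T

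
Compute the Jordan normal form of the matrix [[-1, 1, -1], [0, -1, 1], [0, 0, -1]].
The characteristic polynomial is det(xI - A) = (x + 1)^3, so the eigenvalues are -1 (algebraic multiplicity 3).

For λ = -1: rank(A + I) = 2, rank((A + I)^2) = 1, rank((A + I)^3) = 0. The eigenspace has dimension 3 - 2 = 1, so there is 1 Jordan block; the rank sequence gives block sizes [3].

Assembling the blocks gives the Jordan form J above.

J = [[-1, 1, 0], [0, -1, 1], [0, 0, -1]]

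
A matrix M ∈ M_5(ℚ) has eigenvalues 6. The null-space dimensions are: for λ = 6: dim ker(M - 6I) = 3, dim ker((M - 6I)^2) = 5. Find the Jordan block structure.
λ = 6: successive nullity increments [3, 2] count blocks of size ≥ k; block sizes are [2, 2, 1].

Jordan blocks: (6, 2), (6, 2), (6, 1)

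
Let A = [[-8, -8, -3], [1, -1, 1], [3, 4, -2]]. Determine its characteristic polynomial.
xI - A = [[x + 8, 8, 3], [-1, x + 1, -1], [-3, -4, x + 2]].

Expanding det(xI - A) along the first row:
det(xI - A) = + (x + 8)·det([[x + 1, -1], [-4, x + 2]]) - (8)·det([[-1, -1], [-3, x + 2]]) + (3)·det([[-1, x + 1], [-3, -4]]).

Evaluating gives χ_A(x) = x^3 + 11x^2 + 39x + 45 = (x + 3)^2(x + 5).

χ_A(x) = (x + 3)^2(x + 5)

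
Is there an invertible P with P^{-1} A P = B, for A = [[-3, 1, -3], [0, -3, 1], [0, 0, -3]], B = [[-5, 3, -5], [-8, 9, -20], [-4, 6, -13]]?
Both have characteristic polynomial (x + 3)^3, but the minimal polynomial of A is (x + 3)^3 while the minimal polynomial of B is (x + 3)^2. The minimal polynomial is a similarity invariant, so A and B are not similar.

No.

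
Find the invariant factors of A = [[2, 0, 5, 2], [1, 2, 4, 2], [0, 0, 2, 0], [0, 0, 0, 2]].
The Jordan structure of A has elementary divisors (x - 2)^3, (x - 2). Arranging the block sizes at each eigenvalue in decreasing order and taking row products gives the invariant factors.

Invariant factors (smallest first, each dividing the next): x - 2, (x - 2)^3.

Check: the last factor (x - 2)^3 is the minimal polynomial, and the product (x - 2)^4 is the characteristic polynomial.

x - 2, (x - 2)^3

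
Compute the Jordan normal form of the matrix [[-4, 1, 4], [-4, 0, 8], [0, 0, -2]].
J = [[-2, 1, 0], [0, -2, 0], [0, 0, -2]]

The characteristic polynomial is det(xI - A) = (x + 2)^3, so the eigenvalues are -2 (algebraic multiplicity 3).

For λ = -2: rank(A + 2I) = 1, rank((A + 2I)^2) = 0. The eigenspace has dimension 3 - 1 = 2, so there are 2 Jordan blocks; the rank sequence gives block sizes [2, 1].

Assembling the blocks gives the Jordan form J above.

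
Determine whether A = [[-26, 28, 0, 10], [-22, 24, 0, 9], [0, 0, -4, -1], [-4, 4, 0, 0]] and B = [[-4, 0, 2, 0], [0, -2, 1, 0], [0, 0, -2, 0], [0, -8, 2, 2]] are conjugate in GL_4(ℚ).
Yes.

Two matrices over a field are similar if and only if they have the same invariant factors.

Both A and B have characteristic polynomial (x - 2)(x + 2)^2(x + 4) and minimal polynomial (x - 2)(x + 2)^2(x + 4). Computing further, both have invariant factors (x - 2)(x + 2)^2(x + 4). Hence A and B are similar.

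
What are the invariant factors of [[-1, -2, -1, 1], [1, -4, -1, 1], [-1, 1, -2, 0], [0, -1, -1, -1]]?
The Jordan structure of A has elementary divisors (x + 2)^2, (x + 2)^2. Arranging the block sizes at each eigenvalue in decreasing order and taking row products gives the invariant factors.

Invariant factors (smallest first, each dividing the next): (x + 2)^2, (x + 2)^2.

Check: the last factor (x + 2)^2 is the minimal polynomial, and the product (x + 2)^4 is the characteristic polynomial.

(x + 2)^2, (x + 2)^2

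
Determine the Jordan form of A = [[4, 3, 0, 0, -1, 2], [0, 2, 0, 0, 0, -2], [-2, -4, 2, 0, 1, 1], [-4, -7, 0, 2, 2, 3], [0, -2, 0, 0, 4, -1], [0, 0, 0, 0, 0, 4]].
J = [[2, 1, 0, 0, 0, 0], [0, 2, 0, 0, 0, 0], [0, 0, 2, 0, 0, 0], [0, 0, 0, 4, 1, 0], [0, 0, 0, 0, 4, 1], [0, 0, 0, 0, 0, 4]]

The characteristic polynomial is det(xI - A) = (x - 4)^3(x - 2)^3, so the eigenvalues are 2 (algebraic multiplicity 3), 4 (algebraic multiplicity 3).

For λ = 2: rank(A - 2I) = 4, rank((A - 2I)^2) = 3. The eigenspace has dimension 6 - 4 = 2, so there are 2 Jordan blocks; the rank sequence gives block sizes [2, 1].

For λ = 4: rank(A - 4I) = 5, rank((A - 4I)^2) = 4, rank((A - 4I)^3) = 3. The eigenspace has dimension 6 - 5 = 1, so there is 1 Jordan block; the rank sequence gives block sizes [3].

Assembling the blocks gives the Jordan form J above.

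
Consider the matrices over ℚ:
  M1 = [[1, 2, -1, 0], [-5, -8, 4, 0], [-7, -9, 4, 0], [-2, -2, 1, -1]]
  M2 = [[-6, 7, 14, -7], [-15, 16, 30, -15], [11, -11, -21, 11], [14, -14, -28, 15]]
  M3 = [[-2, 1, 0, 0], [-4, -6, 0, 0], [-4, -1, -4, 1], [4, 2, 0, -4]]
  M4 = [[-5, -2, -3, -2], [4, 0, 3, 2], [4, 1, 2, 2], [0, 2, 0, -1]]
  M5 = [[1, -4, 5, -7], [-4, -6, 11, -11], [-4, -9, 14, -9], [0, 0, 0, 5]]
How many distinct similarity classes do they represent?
4 classes: {M1, M4}, {M2}, {M3}, {M5}

Characteristic polynomials: χ_{M1} = (x + 1)^4, χ_{M2} = (x - 1)^4, χ_{M3} = (x + 4)^4, χ_{M4} = (x + 1)^4, χ_{M5} = (x - 5)(x - 3)^3.

{M1, M4}: invariant factors x + 1, (x + 1)^3.

{M2}: invariant factors x - 1, x - 1, (x - 1)^2.

{M3}: invariant factors (x + 4)^2, (x + 4)^2.

{M5}: invariant factors (x - 5)(x - 3)^3.

Matrices are similar if and only if their invariant-factor lists agree; the partition into similarity classes is {M1, M4}, {M2}, {M3}, {M5}.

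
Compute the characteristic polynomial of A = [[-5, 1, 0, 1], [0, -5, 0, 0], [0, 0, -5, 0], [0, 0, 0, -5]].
χ_A(x) = (x + 5)^4

xI - A = [[x + 5, -1, 0, -1], [0, x + 5, 0, 0], [0, 0, x + 5, 0], [0, 0, 0, x + 5]].

Expanding det(xI - A) along the first row:
det(xI - A) = + (x + 5)·det([[x + 5, 0, 0], [0, x + 5, 0], [0, 0, x + 5]]) - (-1)·det([[0, 0, 0], [0, x + 5, 0], [0, 0, x + 5]]) + (0)·det([[0, x + 5, 0], [0, 0, 0], [0, 0, x + 5]]) - (-1)·det([[0, x + 5, 0], [0, 0, x + 5], [0, 0, 0]]).

Evaluating gives χ_A(x) = x^4 + 20x^3 + 150x^2 + 500x + 625 = (x + 5)^4.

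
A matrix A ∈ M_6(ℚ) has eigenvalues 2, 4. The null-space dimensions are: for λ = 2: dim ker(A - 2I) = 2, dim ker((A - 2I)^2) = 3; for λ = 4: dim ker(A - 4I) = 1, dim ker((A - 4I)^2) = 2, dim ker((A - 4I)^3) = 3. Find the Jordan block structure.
λ = 2: successive nullity increments [2, 1] count blocks of size ≥ k; block sizes are [2, 1].
λ = 4: successive nullity increments [1, 1, 1] count blocks of size ≥ k; block sizes are [3].

Jordan blocks: (2, 2), (2, 1), (4, 3)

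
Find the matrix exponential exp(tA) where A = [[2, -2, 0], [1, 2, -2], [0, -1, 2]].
e^{tA} = [[(1 - t^2)*e^{2*t}, -2*t*e^{2*t}, 2*t^2*e^{2*t}], [t*e^{2*t}, e^{2*t}, -2*t*e^{2*t}], [-t^2*e^{2*t}/2, -t*e^{2*t}, (t^2 + 1)*e^{2*t}]]

A has Jordan form J = [[2, 1, 0], [0, 2, 1], [0, 0, 2]] with A = PJP^{-1}, so e^{tA} = P e^{tJ} P^{-1}.

For a Jordan block J_k(λ), e^{tJ_k(λ)} = e^{λt} · (I + tN + t^2 N^2/2! + ... + t^{k-1} N^{k-1}/(k-1)!) where N is the nilpotent superdiagonal part.

Assembling the blocks and conjugating back gives the entries of e^{tA} as shown above.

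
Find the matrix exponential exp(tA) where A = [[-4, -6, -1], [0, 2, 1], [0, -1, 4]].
A has Jordan form J = [[-4, 0, 0], [0, 3, 1], [0, 0, 3]] with A = PJP^{-1}, so e^{tA} = P e^{tJ} P^{-1}.

For a Jordan block J_k(λ), e^{tJ_k(λ)} = e^{λt} · (I + tN + t^2 N^2/2! + ... + t^{k-1} N^{k-1}/(k-1)!) where N is the nilpotent superdiagonal part.

Assembling the blocks and conjugating back gives the entries of e^{tA} as shown above.

e^{tA} = [[e^{-4*t}, ((t - 1)*e^{7*t} + 1)*e^{-4*t}, -t*e^{3*t}], [0, (1 - t)*e^{3*t}, t*e^{3*t}], [0, -t*e^{3*t}, (t + 1)*e^{3*t}]]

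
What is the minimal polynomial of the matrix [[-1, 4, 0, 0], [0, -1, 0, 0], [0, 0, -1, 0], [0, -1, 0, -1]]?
The characteristic polynomial factors as (x + 1)^4. The minimal polynomial is ∏(x - λ)^{k_λ} where k_λ is the size of the largest Jordan block at λ.

For λ = -1: rank(A + I) = 1, and the largest Jordan block has size 2 (the smallest k with rank((A + I)^k) = rank((A + I)^(k+1))).

So m_A(x) = (x + 1)^2.

m_A(x) = (x + 1)^2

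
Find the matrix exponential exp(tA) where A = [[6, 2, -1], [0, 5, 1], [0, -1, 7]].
A has Jordan form J = [[6, 1, 0], [0, 6, 1], [0, 0, 6]] with A = PJP^{-1}, so e^{tA} = P e^{tJ} P^{-1}.

For a Jordan block J_k(λ), e^{tJ_k(λ)} = e^{λt} · (I + tN + t^2 N^2/2! + ... + t^{k-1} N^{k-1}/(k-1)!) where N is the nilpotent superdiagonal part.

Assembling the blocks and conjugating back gives the entries of e^{tA} as shown above.

e^{tA} = [[e^{6*t}, t*(4 - t)*e^{6*t}/2, t*(t - 2)*e^{6*t}/2], [0, (1 - t)*e^{6*t}, t*e^{6*t}], [0, -t*e^{6*t}, (t + 1)*e^{6*t}]]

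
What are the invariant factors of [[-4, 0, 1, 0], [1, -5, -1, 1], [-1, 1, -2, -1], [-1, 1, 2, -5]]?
The Jordan structure of A has elementary divisors (x + 4)^3, (x + 4). Arranging the block sizes at each eigenvalue in decreasing order and taking row products gives the invariant factors.

Invariant factors (smallest first, each dividing the next): x + 4, (x + 4)^3.

Check: the last factor (x + 4)^3 is the minimal polynomial, and the product (x + 4)^4 is the characteristic polynomial.

x + 4, (x + 4)^3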